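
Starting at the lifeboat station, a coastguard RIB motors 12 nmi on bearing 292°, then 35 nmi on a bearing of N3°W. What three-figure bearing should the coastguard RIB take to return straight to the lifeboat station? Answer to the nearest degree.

Leg 1 (292°, 12 nmi): east 12 sin 292° = -11.13, north 12 cos 292° = 4.50
Leg 2 (N3°W, 35 nmi): east 35 sin 357° = -1.83, north 35 cos 357° = 34.95
Net displacement: -12.96 east, 39.45 north. Direction back to start is (12.96, -39.45): bearing = atan2(12.96, -39.45) mod 360° = 161.82° ≈ 162°.

162°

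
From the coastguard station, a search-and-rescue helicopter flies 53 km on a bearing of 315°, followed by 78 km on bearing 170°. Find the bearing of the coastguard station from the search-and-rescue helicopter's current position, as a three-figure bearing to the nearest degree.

031°

Leg 1 (315°, 53 km): east 53 sin 315° = -37.48, north 53 cos 315° = 37.48
Leg 2 (170°, 78 km): east 78 sin 170° = 13.54, north 78 cos 170° = -76.82
Net displacement: -23.93 east, -39.34 north. Direction back to start is (23.93, 39.34): bearing = atan2(23.93, 39.34) mod 360° = 31.31° ≈ 031°.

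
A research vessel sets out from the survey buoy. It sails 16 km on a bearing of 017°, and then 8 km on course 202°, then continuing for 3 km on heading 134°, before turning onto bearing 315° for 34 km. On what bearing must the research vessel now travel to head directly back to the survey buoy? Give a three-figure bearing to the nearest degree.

Leg 1 (017°, 16 km): east 16 sin 17° = 4.68, north 16 cos 17° = 15.30
Leg 2 (202°, 8 km): east 8 sin 202° = -3.00, north 8 cos 202° = -7.42
Leg 3 (134°, 3 km): east 3 sin 134° = 2.16, north 3 cos 134° = -2.08
Leg 4 (315°, 34 km): east 34 sin 315° = -24.04, north 34 cos 315° = 24.04
Net displacement: -20.20 east, 29.84 north. Direction back to start is (20.20, -29.84): bearing = atan2(20.20, -29.84) mod 360° = 145.90° ≈ 146°.

146°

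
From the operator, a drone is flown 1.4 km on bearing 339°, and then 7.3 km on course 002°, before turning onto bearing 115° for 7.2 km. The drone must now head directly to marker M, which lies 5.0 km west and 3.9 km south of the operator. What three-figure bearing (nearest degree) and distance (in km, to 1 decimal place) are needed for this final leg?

Leg 1 (339°, 1.4 km): east 1.4 sin 339° = -0.50, north 1.4 cos 339° = 1.31
Leg 2 (002°, 7.3 km): east 7.3 sin 2° = 0.25, north 7.3 cos 2° = 7.30
Leg 3 (115°, 7.2 km): east 7.2 sin 115° = 6.53, north 7.2 cos 115° = -3.04
Current position: (6.28, 5.56). Target: (-5.0, -3.9). Remaining: Δeast = -11.28, Δnorth = -9.46.
Bearing = atan2(-11.28, -9.46) mod 360° = 230.01°; distance = √((-11.28)² + (-9.46)²) = 14.720 km.

230°, 14.7 km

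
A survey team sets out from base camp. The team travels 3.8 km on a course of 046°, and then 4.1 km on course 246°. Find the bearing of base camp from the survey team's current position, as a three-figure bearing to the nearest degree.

134°

Leg 1 (046°, 3.8 km): east 3.8 sin 46° = 2.73, north 3.8 cos 46° = 2.64
Leg 2 (246°, 4.1 km): east 4.1 sin 246° = -3.75, north 4.1 cos 246° = -1.67
Net displacement: -1.01 east, 0.97 north. Direction back to start is (1.01, -0.97): bearing = atan2(1.01, -0.97) mod 360° = 133.85° ≈ 134°.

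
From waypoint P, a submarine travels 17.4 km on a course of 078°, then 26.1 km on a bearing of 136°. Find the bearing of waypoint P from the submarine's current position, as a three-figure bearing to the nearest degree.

293°

Leg 1 (078°, 17.4 km): east 17.4 sin 78° = 17.02, north 17.4 cos 78° = 3.62
Leg 2 (136°, 26.1 km): east 26.1 sin 136° = 18.13, north 26.1 cos 136° = -18.77
Net displacement: 35.15 east, -15.16 north. Direction back to start is (-35.15, 15.16): bearing = atan2(-35.15, 15.16) mod 360° = 293.33° ≈ 293°.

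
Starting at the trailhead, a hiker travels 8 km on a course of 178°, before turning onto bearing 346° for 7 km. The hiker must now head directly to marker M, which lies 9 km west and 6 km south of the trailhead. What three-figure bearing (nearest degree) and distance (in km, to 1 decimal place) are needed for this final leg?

238°, 9.0 km

Leg 1 (178°, 8 km): east 8 sin 178° = 0.28, north 8 cos 178° = -8.00
Leg 2 (346°, 7 km): east 7 sin 346° = -1.69, north 7 cos 346° = 6.79
Current position: (-1.41, -1.20). Target: (-9, -6). Remaining: Δeast = -7.59, Δnorth = -4.80.
Bearing = atan2(-7.59, -4.80) mod 360° = 237.69°; distance = √((-7.59)² + (-4.80)²) = 8.975 km.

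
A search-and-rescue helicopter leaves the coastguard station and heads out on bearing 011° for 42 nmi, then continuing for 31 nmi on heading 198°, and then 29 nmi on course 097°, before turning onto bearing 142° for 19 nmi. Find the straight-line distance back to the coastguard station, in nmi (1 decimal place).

Leg 1 (011°, 42 nmi): east 42 sin 11° = 8.01, north 42 cos 11° = 41.23
Leg 2 (198°, 31 nmi): east 31 sin 198° = -9.58, north 31 cos 198° = -29.48
Leg 3 (097°, 29 nmi): east 29 sin 97° = 28.78, north 29 cos 97° = -3.53
Leg 4 (142°, 19 nmi): east 19 sin 142° = 11.70, north 19 cos 142° = -14.97
Net: 38.92 east, -6.76 north. Distance = √((38.92)² + (-6.76)²) = 39.499 nmi.

39.5 nmi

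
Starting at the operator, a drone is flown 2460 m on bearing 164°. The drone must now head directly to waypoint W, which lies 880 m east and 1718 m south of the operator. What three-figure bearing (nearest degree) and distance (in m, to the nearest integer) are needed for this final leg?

Leg 1 (164°, 2460 m): east 2460 sin 164° = 678.07, north 2460 cos 164° = -2364.70
Current position: (678.07, -2364.70). Target: (880, -1718). Remaining: Δeast = 201.93, Δnorth = 646.70.
Bearing = atan2(201.93, 646.70) mod 360° = 17.34°; distance = √((201.93)² + (646.70)²) = 677.497 m.

017°, 677 m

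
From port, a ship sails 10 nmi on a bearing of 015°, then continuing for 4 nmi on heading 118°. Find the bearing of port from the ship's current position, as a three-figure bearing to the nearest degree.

Leg 1 (015°, 10 nmi): east 10 sin 15° = 2.59, north 10 cos 15° = 9.66
Leg 2 (118°, 4 nmi): east 4 sin 118° = 3.53, north 4 cos 118° = -1.88
Net displacement: 6.12 east, 7.78 north. Direction back to start is (-6.12, -7.78): bearing = atan2(-6.12, -7.78) mod 360° = 218.18° ≈ 218°.

218°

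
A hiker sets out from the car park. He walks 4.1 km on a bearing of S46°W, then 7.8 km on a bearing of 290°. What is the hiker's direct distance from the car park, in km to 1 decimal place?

10.3 km

Leg 1 (S46°W, 4.1 km): east 4.1 sin 226° = -2.95, north 4.1 cos 226° = -2.85
Leg 2 (290°, 7.8 km): east 7.8 sin 290° = -7.33, north 7.8 cos 290° = 2.67
Net: -10.28 east, -0.18 north. Distance = √((-10.28)² + (-0.18)²) = 10.280 km.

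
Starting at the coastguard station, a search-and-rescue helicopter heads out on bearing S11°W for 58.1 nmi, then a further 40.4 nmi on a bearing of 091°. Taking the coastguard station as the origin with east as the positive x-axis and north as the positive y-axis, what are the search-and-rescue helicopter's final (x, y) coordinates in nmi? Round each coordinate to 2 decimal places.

Leg 1 (S11°W, 58.1 nmi): east 58.1 sin 191° = -11.09, north 58.1 cos 191° = -57.03
Leg 2 (091°, 40.4 nmi): east 40.4 sin 91° = 40.39, north 40.4 cos 91° = -0.71
Summing: 29.31 nmi east, -57.74 nmi north → (29.31, -57.74).

(29.31, -57.74)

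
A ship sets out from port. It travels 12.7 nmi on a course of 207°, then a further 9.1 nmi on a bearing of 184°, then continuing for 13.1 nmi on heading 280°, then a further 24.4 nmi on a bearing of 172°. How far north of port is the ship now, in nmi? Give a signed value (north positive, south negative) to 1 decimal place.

-42.3 nmi

Leg 1 (207°, 12.7 nmi): east 12.7 sin 207° = -5.77, north 12.7 cos 207° = -11.32
Leg 2 (184°, 9.1 nmi): east 9.1 sin 184° = -0.63, north 9.1 cos 184° = -9.08
Leg 3 (280°, 13.1 nmi): east 13.1 sin 280° = -12.90, north 13.1 cos 280° = 2.27
Leg 4 (172°, 24.4 nmi): east 24.4 sin 172° = 3.40, north 24.4 cos 172° = -24.16
Net north component: -42.28 nmi.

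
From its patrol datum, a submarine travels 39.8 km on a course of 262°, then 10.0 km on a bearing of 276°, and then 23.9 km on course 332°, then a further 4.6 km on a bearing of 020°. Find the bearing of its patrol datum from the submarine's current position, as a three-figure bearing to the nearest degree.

Leg 1 (262°, 39.8 km): east 39.8 sin 262° = -39.41, north 39.8 cos 262° = -5.54
Leg 2 (276°, 10.0 km): east 10.0 sin 276° = -9.95, north 10.0 cos 276° = 1.05
Leg 3 (332°, 23.9 km): east 23.9 sin 332° = -11.22, north 23.9 cos 332° = 21.10
Leg 4 (020°, 4.6 km): east 4.6 sin 20° = 1.57, north 4.6 cos 20° = 4.32
Net displacement: -59.00 east, 20.93 north. Direction back to start is (59.00, -20.93): bearing = atan2(59.00, -20.93) mod 360° = 109.53° ≈ 110°.

110°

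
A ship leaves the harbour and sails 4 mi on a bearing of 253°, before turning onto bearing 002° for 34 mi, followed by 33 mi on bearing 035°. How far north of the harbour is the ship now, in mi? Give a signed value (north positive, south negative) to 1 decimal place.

Leg 1 (253°, 4 mi): east 4 sin 253° = -3.83, north 4 cos 253° = -1.17
Leg 2 (002°, 34 mi): east 34 sin 2° = 1.19, north 34 cos 2° = 33.98
Leg 3 (035°, 33 mi): east 33 sin 35° = 18.93, north 33 cos 35° = 27.03
Net north component: 59.84 mi.

59.8 mi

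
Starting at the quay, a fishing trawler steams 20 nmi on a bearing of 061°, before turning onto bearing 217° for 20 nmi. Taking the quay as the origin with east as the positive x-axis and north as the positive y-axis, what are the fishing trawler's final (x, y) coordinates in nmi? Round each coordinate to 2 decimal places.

(5.46, -6.28)

Leg 1 (061°, 20 nmi): east 20 sin 61° = 17.49, north 20 cos 61° = 9.70
Leg 2 (217°, 20 nmi): east 20 sin 217° = -12.04, north 20 cos 217° = -15.97
Summing: 5.46 nmi east, -6.28 nmi north → (5.46, -6.28).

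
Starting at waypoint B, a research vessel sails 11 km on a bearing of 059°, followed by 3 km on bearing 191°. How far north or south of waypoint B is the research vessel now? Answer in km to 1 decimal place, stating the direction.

2.7 km north

Leg 1 (059°, 11 km): east 11 sin 59° = 9.43, north 11 cos 59° = 5.67
Leg 2 (191°, 3 km): east 3 sin 191° = -0.57, north 3 cos 191° = -2.94
Net north component: 2.72 km.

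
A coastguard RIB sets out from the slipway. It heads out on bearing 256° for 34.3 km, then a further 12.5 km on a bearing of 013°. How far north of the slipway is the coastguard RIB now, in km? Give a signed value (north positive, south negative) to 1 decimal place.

3.9 km

Leg 1 (256°, 34.3 km): east 34.3 sin 256° = -33.28, north 34.3 cos 256° = -8.30
Leg 2 (013°, 12.5 km): east 12.5 sin 13° = 2.81, north 12.5 cos 13° = 12.18
Net north component: 3.88 km.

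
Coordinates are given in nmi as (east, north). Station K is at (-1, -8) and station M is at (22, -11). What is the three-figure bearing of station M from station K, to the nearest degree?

097°

Δeast = 22 − -1 = 23.00; Δnorth = -11 − -8 = -3.00.
Bearing = atan2(Δeast, Δnorth) mod 360° = 97.43° ≈ 097°.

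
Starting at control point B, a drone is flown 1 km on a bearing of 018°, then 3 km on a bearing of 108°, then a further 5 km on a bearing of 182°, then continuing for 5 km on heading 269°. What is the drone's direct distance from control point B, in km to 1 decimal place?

5.4 km

Leg 1 (018°, 1 km): east 1 sin 18° = 0.31, north 1 cos 18° = 0.95
Leg 2 (108°, 3 km): east 3 sin 108° = 2.85, north 3 cos 108° = -0.93
Leg 3 (182°, 5 km): east 5 sin 182° = -0.17, north 5 cos 182° = -5.00
Leg 4 (269°, 5 km): east 5 sin 269° = -5.00, north 5 cos 269° = -0.09
Net: -2.01 east, -5.06 north. Distance = √((-2.01)² + (-5.06)²) = 5.445 km.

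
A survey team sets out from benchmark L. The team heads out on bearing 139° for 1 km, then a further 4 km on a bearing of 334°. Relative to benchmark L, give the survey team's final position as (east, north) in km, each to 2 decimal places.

(-1.10, 2.84)

Leg 1 (139°, 1 km): east 1 sin 139° = 0.66, north 1 cos 139° = -0.75
Leg 2 (334°, 4 km): east 4 sin 334° = -1.75, north 4 cos 334° = 3.60
Summing: -1.10 km east, 2.84 km north → (-1.10, 2.84).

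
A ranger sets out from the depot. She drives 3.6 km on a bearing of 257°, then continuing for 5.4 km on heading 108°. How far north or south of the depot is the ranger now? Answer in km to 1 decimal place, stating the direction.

Leg 1 (257°, 3.6 km): east 3.6 sin 257° = -3.51, north 3.6 cos 257° = -0.81
Leg 2 (108°, 5.4 km): east 5.4 sin 108° = 5.14, north 5.4 cos 108° = -1.67
Net north component: -2.48 km.

2.5 km south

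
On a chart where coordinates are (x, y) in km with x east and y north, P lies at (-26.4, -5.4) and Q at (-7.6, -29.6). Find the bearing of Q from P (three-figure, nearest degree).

Δeast = -7.6 − -26.4 = 18.80; Δnorth = -29.6 − -5.4 = -24.20.
Bearing = atan2(Δeast, Δnorth) mod 360° = 142.16° ≈ 142°.

142°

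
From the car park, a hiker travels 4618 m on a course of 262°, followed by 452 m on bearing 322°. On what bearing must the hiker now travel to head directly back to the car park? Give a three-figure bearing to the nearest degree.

087°

Leg 1 (262°, 4618 m): east 4618 sin 262° = -4573.06, north 4618 cos 262° = -642.70
Leg 2 (322°, 452 m): east 452 sin 322° = -278.28, north 452 cos 322° = 356.18
Net displacement: -4851.34 east, -286.52 north. Direction back to start is (4851.34, 286.52): bearing = atan2(4851.34, 286.52) mod 360° = 86.62° ≈ 087°.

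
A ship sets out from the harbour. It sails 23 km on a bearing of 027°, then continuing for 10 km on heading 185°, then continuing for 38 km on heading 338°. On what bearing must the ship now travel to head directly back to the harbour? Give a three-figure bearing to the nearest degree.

Leg 1 (027°, 23 km): east 23 sin 27° = 10.44, north 23 cos 27° = 20.49
Leg 2 (185°, 10 km): east 10 sin 185° = -0.87, north 10 cos 185° = -9.96
Leg 3 (338°, 38 km): east 38 sin 338° = -14.24, north 38 cos 338° = 35.23
Net displacement: -4.66 east, 45.76 north. Direction back to start is (4.66, -45.76): bearing = atan2(4.66, -45.76) mod 360° = 174.18° ≈ 174°.

174°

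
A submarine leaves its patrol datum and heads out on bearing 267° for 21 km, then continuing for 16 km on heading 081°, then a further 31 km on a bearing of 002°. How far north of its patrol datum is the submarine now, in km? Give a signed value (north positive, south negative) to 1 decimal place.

Leg 1 (267°, 21 km): east 21 sin 267° = -20.97, north 21 cos 267° = -1.10
Leg 2 (081°, 16 km): east 16 sin 81° = 15.80, north 16 cos 81° = 2.50
Leg 3 (002°, 31 km): east 31 sin 2° = 1.08, north 31 cos 2° = 30.98
Net north component: 32.39 km.

32.4 km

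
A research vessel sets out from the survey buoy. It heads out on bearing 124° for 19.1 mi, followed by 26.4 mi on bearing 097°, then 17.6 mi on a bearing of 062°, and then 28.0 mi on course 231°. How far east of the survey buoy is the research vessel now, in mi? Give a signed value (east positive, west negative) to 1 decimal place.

Leg 1 (124°, 19.1 mi): east 19.1 sin 124° = 15.83, north 19.1 cos 124° = -10.68
Leg 2 (097°, 26.4 mi): east 26.4 sin 97° = 26.20, north 26.4 cos 97° = -3.22
Leg 3 (062°, 17.6 mi): east 17.6 sin 62° = 15.54, north 17.6 cos 62° = 8.26
Leg 4 (231°, 28.0 mi): east 28.0 sin 231° = -21.76, north 28.0 cos 231° = -17.62
Net east component: 35.82 mi.

35.8 mi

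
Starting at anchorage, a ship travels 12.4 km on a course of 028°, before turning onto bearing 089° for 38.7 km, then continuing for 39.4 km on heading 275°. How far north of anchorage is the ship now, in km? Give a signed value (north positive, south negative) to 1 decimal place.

Leg 1 (028°, 12.4 km): east 12.4 sin 28° = 5.82, north 12.4 cos 28° = 10.95
Leg 2 (089°, 38.7 km): east 38.7 sin 89° = 38.69, north 38.7 cos 89° = 0.68
Leg 3 (275°, 39.4 km): east 39.4 sin 275° = -39.25, north 39.4 cos 275° = 3.43
Net north component: 15.06 km.

15.1 km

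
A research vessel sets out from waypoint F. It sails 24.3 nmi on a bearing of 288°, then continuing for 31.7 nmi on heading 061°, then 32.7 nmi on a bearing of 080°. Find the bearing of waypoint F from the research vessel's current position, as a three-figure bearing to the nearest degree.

Leg 1 (288°, 24.3 nmi): east 24.3 sin 288° = -23.11, north 24.3 cos 288° = 7.51
Leg 2 (061°, 31.7 nmi): east 31.7 sin 61° = 27.73, north 31.7 cos 61° = 15.37
Leg 3 (080°, 32.7 nmi): east 32.7 sin 80° = 32.20, north 32.7 cos 80° = 5.68
Net displacement: 36.82 east, 28.56 north. Direction back to start is (-36.82, -28.56): bearing = atan2(-36.82, -28.56) mod 360° = 232.20° ≈ 232°.

232°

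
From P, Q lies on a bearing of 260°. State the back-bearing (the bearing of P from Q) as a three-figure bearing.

080°

Back-bearing = 260° − 180° = 080°.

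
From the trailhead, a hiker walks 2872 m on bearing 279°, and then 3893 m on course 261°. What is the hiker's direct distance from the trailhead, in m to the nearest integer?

6684 m

Leg 1 (279°, 2872 m): east 2872 sin 279° = -2836.64, north 2872 cos 279° = 449.28
Leg 2 (261°, 3893 m): east 3893 sin 261° = -3845.07, north 3893 cos 261° = -609.00
Net: -6681.71 east, -159.72 north. Distance = √((-6681.71)² + (-159.72)²) = 6683.620 m.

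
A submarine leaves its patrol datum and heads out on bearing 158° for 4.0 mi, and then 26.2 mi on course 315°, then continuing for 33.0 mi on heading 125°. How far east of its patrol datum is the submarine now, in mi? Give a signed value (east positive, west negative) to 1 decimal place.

Leg 1 (158°, 4.0 mi): east 4.0 sin 158° = 1.50, north 4.0 cos 158° = -3.71
Leg 2 (315°, 26.2 mi): east 26.2 sin 315° = -18.53, north 26.2 cos 315° = 18.53
Leg 3 (125°, 33.0 mi): east 33.0 sin 125° = 27.03, north 33.0 cos 125° = -18.93
Net east component: 10.00 mi.

10.0 mi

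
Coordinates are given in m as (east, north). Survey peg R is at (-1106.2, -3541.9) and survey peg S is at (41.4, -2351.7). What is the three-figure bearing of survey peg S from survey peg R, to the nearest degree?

Δeast = 41.4 − -1106.2 = 1147.60; Δnorth = -2351.7 − -3541.9 = 1190.20.
Bearing = atan2(Δeast, Δnorth) mod 360° = 43.96° ≈ 044°.

044°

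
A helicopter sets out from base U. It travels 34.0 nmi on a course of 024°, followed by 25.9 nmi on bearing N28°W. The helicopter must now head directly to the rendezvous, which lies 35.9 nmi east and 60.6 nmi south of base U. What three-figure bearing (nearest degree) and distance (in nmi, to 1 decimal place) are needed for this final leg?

163°, 119.5 nmi

Leg 1 (024°, 34.0 nmi): east 34.0 sin 24° = 13.83, north 34.0 cos 24° = 31.06
Leg 2 (N28°W, 25.9 nmi): east 25.9 sin 332° = -12.16, north 25.9 cos 332° = 22.87
Current position: (1.67, 53.93). Target: (35.9, -60.6). Remaining: Δeast = 34.23, Δnorth = -114.53.
Bearing = atan2(34.23, -114.53) mod 360° = 163.36°; distance = √((34.23)² + (-114.53)²) = 119.535 nmi.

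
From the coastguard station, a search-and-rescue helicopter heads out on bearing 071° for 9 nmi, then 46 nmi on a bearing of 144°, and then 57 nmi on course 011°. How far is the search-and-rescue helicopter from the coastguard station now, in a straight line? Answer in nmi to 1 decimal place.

Leg 1 (071°, 9 nmi): east 9 sin 71° = 8.51, north 9 cos 71° = 2.93
Leg 2 (144°, 46 nmi): east 46 sin 144° = 27.04, north 46 cos 144° = -37.21
Leg 3 (011°, 57 nmi): east 57 sin 11° = 10.88, north 57 cos 11° = 55.95
Net: 46.42 east, 21.67 north. Distance = √((46.42)² + (21.67)²) = 51.232 nmi.

51.2 nmi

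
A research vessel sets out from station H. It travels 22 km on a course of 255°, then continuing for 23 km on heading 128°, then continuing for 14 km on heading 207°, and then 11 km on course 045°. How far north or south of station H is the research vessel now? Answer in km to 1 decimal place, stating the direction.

24.6 km south

Leg 1 (255°, 22 km): east 22 sin 255° = -21.25, north 22 cos 255° = -5.69
Leg 2 (128°, 23 km): east 23 sin 128° = 18.12, north 23 cos 128° = -14.16
Leg 3 (207°, 14 km): east 14 sin 207° = -6.36, north 14 cos 207° = -12.47
Leg 4 (045°, 11 km): east 11 sin 45° = 7.78, north 11 cos 45° = 7.78
Net north component: -24.55 km.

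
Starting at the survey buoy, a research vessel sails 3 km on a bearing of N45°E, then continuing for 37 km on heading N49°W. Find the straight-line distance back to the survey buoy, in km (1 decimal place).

Leg 1 (N45°E, 3 km): east 3 sin 45° = 2.12, north 3 cos 45° = 2.12
Leg 2 (N49°W, 37 km): east 37 sin 311° = -27.92, north 37 cos 311° = 24.27
Net: -25.80 east, 26.40 north. Distance = √((-25.80)² + (26.40)²) = 36.912 km.

36.9 km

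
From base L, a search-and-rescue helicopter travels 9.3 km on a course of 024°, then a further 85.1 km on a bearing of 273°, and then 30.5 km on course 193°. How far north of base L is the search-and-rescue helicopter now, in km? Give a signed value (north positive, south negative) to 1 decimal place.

-16.8 km

Leg 1 (024°, 9.3 km): east 9.3 sin 24° = 3.78, north 9.3 cos 24° = 8.50
Leg 2 (273°, 85.1 km): east 85.1 sin 273° = -84.98, north 85.1 cos 273° = 4.45
Leg 3 (193°, 30.5 km): east 30.5 sin 193° = -6.86, north 30.5 cos 193° = -29.72
Net north component: -16.77 km.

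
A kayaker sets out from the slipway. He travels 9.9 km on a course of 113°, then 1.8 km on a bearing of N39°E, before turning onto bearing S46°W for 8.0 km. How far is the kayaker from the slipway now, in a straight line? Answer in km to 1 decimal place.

Leg 1 (113°, 9.9 km): east 9.9 sin 113° = 9.11, north 9.9 cos 113° = -3.87
Leg 2 (N39°E, 1.8 km): east 1.8 sin 39° = 1.13, north 1.8 cos 39° = 1.40
Leg 3 (S46°W, 8.0 km): east 8.0 sin 226° = -5.75, north 8.0 cos 226° = -5.56
Net: 4.49 east, -8.03 north. Distance = √((4.49)² + (-8.03)²) = 9.198 km.

9.2 km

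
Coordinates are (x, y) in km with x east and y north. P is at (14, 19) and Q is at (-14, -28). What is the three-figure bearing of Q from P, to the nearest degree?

Δeast = -14 − 14 = -28.00; Δnorth = -28 − 19 = -47.00.
Bearing = atan2(Δeast, Δnorth) mod 360° = 210.78° ≈ 211°.

211°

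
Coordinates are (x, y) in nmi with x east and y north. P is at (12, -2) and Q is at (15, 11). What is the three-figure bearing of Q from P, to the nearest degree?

013°

Δeast = 15 − 12 = 3.00; Δnorth = 11 − -2 = 13.00.
Bearing = atan2(Δeast, Δnorth) mod 360° = 12.99° ≈ 013°.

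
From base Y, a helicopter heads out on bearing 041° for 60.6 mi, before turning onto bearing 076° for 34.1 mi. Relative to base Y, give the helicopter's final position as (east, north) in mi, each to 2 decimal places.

Leg 1 (041°, 60.6 mi): east 60.6 sin 41° = 39.76, north 60.6 cos 41° = 45.74
Leg 2 (076°, 34.1 mi): east 34.1 sin 76° = 33.09, north 34.1 cos 76° = 8.25
Summing: 72.84 mi east, 53.98 mi north → (72.84, 53.98).

(72.84, 53.98)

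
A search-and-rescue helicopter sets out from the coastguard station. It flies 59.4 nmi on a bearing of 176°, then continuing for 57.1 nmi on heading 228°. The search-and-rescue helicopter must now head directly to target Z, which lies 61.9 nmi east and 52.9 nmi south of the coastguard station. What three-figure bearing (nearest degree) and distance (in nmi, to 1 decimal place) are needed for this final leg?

066°, 109.7 nmi

Leg 1 (176°, 59.4 nmi): east 59.4 sin 176° = 4.14, north 59.4 cos 176° = -59.26
Leg 2 (228°, 57.1 nmi): east 57.1 sin 228° = -42.43, north 57.1 cos 228° = -38.21
Current position: (-38.29, -97.46). Target: (61.9, -52.9). Remaining: Δeast = 100.19, Δnorth = 44.56.
Bearing = atan2(100.19, 44.56) mod 360° = 66.02°; distance = √((100.19)² + (44.56)²) = 109.653 nmi.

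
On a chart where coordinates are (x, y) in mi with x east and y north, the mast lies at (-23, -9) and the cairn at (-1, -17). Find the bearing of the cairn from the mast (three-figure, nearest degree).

110°

Δeast = -1 − -23 = 22.00; Δnorth = -17 − -9 = -8.00.
Bearing = atan2(Δeast, Δnorth) mod 360° = 109.98° ≈ 110°.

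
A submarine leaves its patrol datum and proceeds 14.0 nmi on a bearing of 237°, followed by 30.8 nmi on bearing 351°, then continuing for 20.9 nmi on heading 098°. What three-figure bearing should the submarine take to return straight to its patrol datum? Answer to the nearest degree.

192°

Leg 1 (237°, 14.0 nmi): east 14.0 sin 237° = -11.74, north 14.0 cos 237° = -7.62
Leg 2 (351°, 30.8 nmi): east 30.8 sin 351° = -4.82, north 30.8 cos 351° = 30.42
Leg 3 (098°, 20.9 nmi): east 20.9 sin 98° = 20.70, north 20.9 cos 98° = -2.91
Net displacement: 4.14 east, 19.89 north. Direction back to start is (-4.14, -19.89): bearing = atan2(-4.14, -19.89) mod 360° = 191.75° ≈ 192°.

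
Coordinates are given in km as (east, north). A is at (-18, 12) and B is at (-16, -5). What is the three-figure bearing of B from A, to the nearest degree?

173°

Δeast = -16 − -18 = 2.00; Δnorth = -5 − 12 = -17.00.
Bearing = atan2(Δeast, Δnorth) mod 360° = 173.29° ≈ 173°.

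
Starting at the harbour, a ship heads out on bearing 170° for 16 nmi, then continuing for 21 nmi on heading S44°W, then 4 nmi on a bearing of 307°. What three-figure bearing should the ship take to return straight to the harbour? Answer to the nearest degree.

028°

Leg 1 (170°, 16 nmi): east 16 sin 170° = 2.78, north 16 cos 170° = -15.76
Leg 2 (S44°W, 21 nmi): east 21 sin 224° = -14.59, north 21 cos 224° = -15.11
Leg 3 (307°, 4 nmi): east 4 sin 307° = -3.19, north 4 cos 307° = 2.41
Net displacement: -15.00 east, -28.46 north. Direction back to start is (15.00, 28.46): bearing = atan2(15.00, 28.46) mod 360° = 27.80° ≈ 028°.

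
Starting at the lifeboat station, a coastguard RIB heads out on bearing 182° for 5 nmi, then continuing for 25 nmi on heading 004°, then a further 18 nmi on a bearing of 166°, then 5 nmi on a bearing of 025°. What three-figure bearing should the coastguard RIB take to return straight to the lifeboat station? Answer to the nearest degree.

229°

Leg 1 (182°, 5 nmi): east 5 sin 182° = -0.17, north 5 cos 182° = -5.00
Leg 2 (004°, 25 nmi): east 25 sin 4° = 1.74, north 25 cos 4° = 24.94
Leg 3 (166°, 18 nmi): east 18 sin 166° = 4.35, north 18 cos 166° = -17.47
Leg 4 (025°, 5 nmi): east 5 sin 25° = 2.11, north 5 cos 25° = 4.53
Net displacement: 8.04 east, 7.01 north. Direction back to start is (-8.04, -7.01): bearing = atan2(-8.04, -7.01) mod 360° = 228.91° ≈ 229°.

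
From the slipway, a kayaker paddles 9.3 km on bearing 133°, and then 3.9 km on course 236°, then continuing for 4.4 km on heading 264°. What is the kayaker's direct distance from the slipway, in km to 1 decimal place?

9.0 km

Leg 1 (133°, 9.3 km): east 9.3 sin 133° = 6.80, north 9.3 cos 133° = -6.34
Leg 2 (236°, 3.9 km): east 3.9 sin 236° = -3.23, north 3.9 cos 236° = -2.18
Leg 3 (264°, 4.4 km): east 4.4 sin 264° = -4.38, north 4.4 cos 264° = -0.46
Net: -0.81 east, -8.98 north. Distance = √((-0.81)² + (-8.98)²) = 9.020 km.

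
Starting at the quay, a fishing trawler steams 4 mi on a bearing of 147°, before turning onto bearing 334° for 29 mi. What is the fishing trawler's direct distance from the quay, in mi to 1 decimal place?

Leg 1 (147°, 4 mi): east 4 sin 147° = 2.18, north 4 cos 147° = -3.35
Leg 2 (334°, 29 mi): east 29 sin 334° = -12.71, north 29 cos 334° = 26.07
Net: -10.53 east, 22.71 north. Distance = √((-10.53)² + (22.71)²) = 25.035 mi.

25.0 mi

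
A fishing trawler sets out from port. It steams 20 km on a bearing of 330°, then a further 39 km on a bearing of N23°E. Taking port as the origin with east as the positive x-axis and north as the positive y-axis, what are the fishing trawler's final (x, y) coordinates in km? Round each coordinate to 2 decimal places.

(5.24, 53.22)

Leg 1 (330°, 20 km): east 20 sin 330° = -10.00, north 20 cos 330° = 17.32
Leg 2 (N23°E, 39 km): east 39 sin 23° = 15.24, north 39 cos 23° = 35.90
Summing: 5.24 km east, 53.22 km north → (5.24, 53.22).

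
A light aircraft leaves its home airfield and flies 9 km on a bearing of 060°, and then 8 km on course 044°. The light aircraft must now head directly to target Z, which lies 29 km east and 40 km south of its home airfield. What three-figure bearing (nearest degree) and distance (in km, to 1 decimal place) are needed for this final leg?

Leg 1 (060°, 9 km): east 9 sin 60° = 7.79, north 9 cos 60° = 4.50
Leg 2 (044°, 8 km): east 8 sin 44° = 5.56, north 8 cos 44° = 5.75
Current position: (13.35, 10.25). Target: (29, -40). Remaining: Δeast = 15.65, Δnorth = -50.25.
Bearing = atan2(15.65, -50.25) mod 360° = 162.70°; distance = √((15.65)² + (-50.25)²) = 52.635 km.

163°, 52.6 km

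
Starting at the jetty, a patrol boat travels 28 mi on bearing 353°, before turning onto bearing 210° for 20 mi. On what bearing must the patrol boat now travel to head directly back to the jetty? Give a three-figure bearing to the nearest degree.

Leg 1 (353°, 28 mi): east 28 sin 353° = -3.41, north 28 cos 353° = 27.79
Leg 2 (210°, 20 mi): east 20 sin 210° = -10.00, north 20 cos 210° = -17.32
Net displacement: -13.41 east, 10.47 north. Direction back to start is (13.41, -10.47): bearing = atan2(13.41, -10.47) mod 360° = 127.98° ≈ 128°.

128°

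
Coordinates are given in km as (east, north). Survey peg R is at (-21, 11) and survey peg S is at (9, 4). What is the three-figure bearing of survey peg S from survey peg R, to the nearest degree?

Δeast = 9 − -21 = 30.00; Δnorth = 4 − 11 = -7.00.
Bearing = atan2(Δeast, Δnorth) mod 360° = 103.13° ≈ 103°.

103°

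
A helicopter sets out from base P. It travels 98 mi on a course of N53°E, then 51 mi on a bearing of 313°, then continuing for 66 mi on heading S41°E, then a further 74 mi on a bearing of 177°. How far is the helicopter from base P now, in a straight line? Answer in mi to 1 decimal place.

93.1 mi

Leg 1 (N53°E, 98 mi): east 98 sin 53° = 78.27, north 98 cos 53° = 58.98
Leg 2 (313°, 51 mi): east 51 sin 313° = -37.30, north 51 cos 313° = 34.78
Leg 3 (S41°E, 66 mi): east 66 sin 139° = 43.30, north 66 cos 139° = -49.81
Leg 4 (177°, 74 mi): east 74 sin 177° = 3.87, north 74 cos 177° = -73.90
Net: 88.14 east, -29.95 north. Distance = √((88.14)² + (-29.95)²) = 93.089 mi.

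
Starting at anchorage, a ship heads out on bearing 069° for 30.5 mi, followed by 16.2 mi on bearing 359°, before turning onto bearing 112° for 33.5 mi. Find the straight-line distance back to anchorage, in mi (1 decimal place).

61.0 mi

Leg 1 (069°, 30.5 mi): east 30.5 sin 69° = 28.47, north 30.5 cos 69° = 10.93
Leg 2 (359°, 16.2 mi): east 16.2 sin 359° = -0.28, north 16.2 cos 359° = 16.20
Leg 3 (112°, 33.5 mi): east 33.5 sin 112° = 31.06, north 33.5 cos 112° = -12.55
Net: 59.25 east, 14.58 north. Distance = √((59.25)² + (14.58)²) = 61.019 mi.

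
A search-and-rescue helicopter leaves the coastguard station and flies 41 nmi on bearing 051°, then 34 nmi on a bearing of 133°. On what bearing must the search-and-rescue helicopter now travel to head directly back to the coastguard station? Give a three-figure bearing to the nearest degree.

Leg 1 (051°, 41 nmi): east 41 sin 51° = 31.86, north 41 cos 51° = 25.80
Leg 2 (133°, 34 nmi): east 34 sin 133° = 24.87, north 34 cos 133° = -23.19
Net displacement: 56.73 east, 2.61 north. Direction back to start is (-56.73, -2.61): bearing = atan2(-56.73, -2.61) mod 360° = 267.36° ≈ 267°.

267°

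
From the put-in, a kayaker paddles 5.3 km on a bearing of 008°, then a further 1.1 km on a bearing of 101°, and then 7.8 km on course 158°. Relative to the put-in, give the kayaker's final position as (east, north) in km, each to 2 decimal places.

(4.74, -2.19)

Leg 1 (008°, 5.3 km): east 5.3 sin 8° = 0.74, north 5.3 cos 8° = 5.25
Leg 2 (101°, 1.1 km): east 1.1 sin 101° = 1.08, north 1.1 cos 101° = -0.21
Leg 3 (158°, 7.8 km): east 7.8 sin 158° = 2.92, north 7.8 cos 158° = -7.23
Summing: 4.74 km east, -2.19 km north → (4.74, -2.19).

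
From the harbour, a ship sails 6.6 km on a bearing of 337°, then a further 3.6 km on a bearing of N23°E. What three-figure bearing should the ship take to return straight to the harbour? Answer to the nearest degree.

173°

Leg 1 (337°, 6.6 km): east 6.6 sin 337° = -2.58, north 6.6 cos 337° = 6.08
Leg 2 (N23°E, 3.6 km): east 3.6 sin 23° = 1.41, north 3.6 cos 23° = 3.31
Net displacement: -1.17 east, 9.39 north. Direction back to start is (1.17, -9.39): bearing = atan2(1.17, -9.39) mod 360° = 172.88° ≈ 173°.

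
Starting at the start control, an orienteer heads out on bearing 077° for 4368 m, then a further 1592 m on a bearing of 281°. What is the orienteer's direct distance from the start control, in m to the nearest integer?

Leg 1 (077°, 4368 m): east 4368 sin 77° = 4256.05, north 4368 cos 77° = 982.59
Leg 2 (281°, 1592 m): east 1592 sin 281° = -1562.75, north 1592 cos 281° = 303.77
Net: 2693.30 east, 1286.35 north. Distance = √((2693.30)² + (1286.35)²) = 2984.721 m.

2985 m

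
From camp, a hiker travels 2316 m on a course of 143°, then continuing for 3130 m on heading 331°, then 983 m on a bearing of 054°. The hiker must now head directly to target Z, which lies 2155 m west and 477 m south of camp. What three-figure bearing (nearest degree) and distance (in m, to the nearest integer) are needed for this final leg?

Leg 1 (143°, 2316 m): east 2316 sin 143° = 1393.80, north 2316 cos 143° = -1849.64
Leg 2 (331°, 3130 m): east 3130 sin 331° = -1517.45, north 3130 cos 331° = 2737.56
Leg 3 (054°, 983 m): east 983 sin 54° = 795.26, north 983 cos 54° = 577.79
Current position: (671.61, 1465.71). Target: (-2155, -477). Remaining: Δeast = -2826.61, Δnorth = -1942.71.
Bearing = atan2(-2826.61, -1942.71) mod 360° = 235.50°; distance = √((-2826.61)² + (-1942.71)²) = 3429.851 m.

235°, 3430 m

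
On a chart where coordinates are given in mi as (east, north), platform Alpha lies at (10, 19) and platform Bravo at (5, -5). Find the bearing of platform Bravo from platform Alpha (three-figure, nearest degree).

192°

Δeast = 5 − 10 = -5.00; Δnorth = -5 − 19 = -24.00.
Bearing = atan2(Δeast, Δnorth) mod 360° = 191.77° ≈ 192°.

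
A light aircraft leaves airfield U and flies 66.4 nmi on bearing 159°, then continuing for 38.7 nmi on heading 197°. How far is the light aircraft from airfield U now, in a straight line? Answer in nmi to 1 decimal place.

Leg 1 (159°, 66.4 nmi): east 66.4 sin 159° = 23.80, north 66.4 cos 159° = -61.99
Leg 2 (197°, 38.7 nmi): east 38.7 sin 197° = -11.31, north 38.7 cos 197° = -37.01
Net: 12.48 east, -99.00 north. Distance = √((12.48)² + (-99.00)²) = 99.782 nmi.

99.8 nmi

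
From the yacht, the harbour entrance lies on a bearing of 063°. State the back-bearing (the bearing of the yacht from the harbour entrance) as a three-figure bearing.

243°

Back-bearing = 063° + 180° = 243°.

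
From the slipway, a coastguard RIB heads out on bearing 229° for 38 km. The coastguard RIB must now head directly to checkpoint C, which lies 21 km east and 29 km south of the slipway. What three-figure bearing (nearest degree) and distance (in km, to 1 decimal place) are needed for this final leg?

095°, 49.8 km

Leg 1 (229°, 38 km): east 38 sin 229° = -28.68, north 38 cos 229° = -24.93
Current position: (-28.68, -24.93). Target: (21, -29). Remaining: Δeast = 49.68, Δnorth = -4.07.
Bearing = atan2(49.68, -4.07) mod 360° = 94.68°; distance = √((49.68)² + (-4.07)²) = 49.845 km.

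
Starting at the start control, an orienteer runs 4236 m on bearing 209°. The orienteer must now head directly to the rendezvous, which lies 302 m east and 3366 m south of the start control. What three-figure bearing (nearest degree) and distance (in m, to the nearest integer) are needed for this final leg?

Leg 1 (209°, 4236 m): east 4236 sin 209° = -2053.65, north 4236 cos 209° = -3704.89
Current position: (-2053.65, -3704.89). Target: (302, -3366). Remaining: Δeast = 2355.65, Δnorth = 338.89.
Bearing = atan2(2355.65, 338.89) mod 360° = 81.81°; distance = √((2355.65)² + (338.89)²) = 2379.905 m.

082°, 2380 m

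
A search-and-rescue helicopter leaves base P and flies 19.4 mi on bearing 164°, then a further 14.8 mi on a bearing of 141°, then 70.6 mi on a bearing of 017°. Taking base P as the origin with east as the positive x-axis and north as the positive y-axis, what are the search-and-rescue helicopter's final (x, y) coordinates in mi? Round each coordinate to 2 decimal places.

Leg 1 (164°, 19.4 mi): east 19.4 sin 164° = 5.35, north 19.4 cos 164° = -18.65
Leg 2 (141°, 14.8 mi): east 14.8 sin 141° = 9.31, north 14.8 cos 141° = -11.50
Leg 3 (017°, 70.6 mi): east 70.6 sin 17° = 20.64, north 70.6 cos 17° = 67.52
Summing: 35.30 mi east, 37.36 mi north → (35.30, 37.36).

(35.30, 37.36)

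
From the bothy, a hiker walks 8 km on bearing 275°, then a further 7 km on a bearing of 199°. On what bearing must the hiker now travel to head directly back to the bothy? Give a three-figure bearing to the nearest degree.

Leg 1 (275°, 8 km): east 8 sin 275° = -7.97, north 8 cos 275° = 0.70
Leg 2 (199°, 7 km): east 7 sin 199° = -2.28, north 7 cos 199° = -6.62
Net displacement: -10.25 east, -5.92 north. Direction back to start is (10.25, 5.92): bearing = atan2(10.25, 5.92) mod 360° = 59.98° ≈ 060°.

060°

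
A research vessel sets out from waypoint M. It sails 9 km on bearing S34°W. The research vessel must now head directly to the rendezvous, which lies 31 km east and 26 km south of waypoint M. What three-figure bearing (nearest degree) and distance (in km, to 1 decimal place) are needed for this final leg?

117°, 40.5 km

Leg 1 (S34°W, 9 km): east 9 sin 214° = -5.03, north 9 cos 214° = -7.46
Current position: (-5.03, -7.46). Target: (31, -26). Remaining: Δeast = 36.03, Δnorth = -18.54.
Bearing = atan2(36.03, -18.54) mod 360° = 117.23°; distance = √((36.03)² + (-18.54)²) = 40.522 km.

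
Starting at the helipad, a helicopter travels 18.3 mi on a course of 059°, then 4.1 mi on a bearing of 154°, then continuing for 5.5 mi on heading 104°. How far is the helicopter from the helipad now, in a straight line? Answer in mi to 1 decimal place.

23.2 mi

Leg 1 (059°, 18.3 mi): east 18.3 sin 59° = 15.69, north 18.3 cos 59° = 9.43
Leg 2 (154°, 4.1 mi): east 4.1 sin 154° = 1.80, north 4.1 cos 154° = -3.69
Leg 3 (104°, 5.5 mi): east 5.5 sin 104° = 5.34, north 5.5 cos 104° = -1.33
Net: 22.82 east, 4.41 north. Distance = √((22.82)² + (4.41)²) = 23.242 mi.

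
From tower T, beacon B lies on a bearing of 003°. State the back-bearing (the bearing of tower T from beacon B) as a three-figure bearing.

Back-bearing = 003° + 180° = 183°.

183°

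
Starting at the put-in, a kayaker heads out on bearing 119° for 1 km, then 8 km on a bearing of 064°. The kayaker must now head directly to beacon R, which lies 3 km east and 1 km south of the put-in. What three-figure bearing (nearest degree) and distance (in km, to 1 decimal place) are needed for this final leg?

232°, 6.5 km

Leg 1 (119°, 1 km): east 1 sin 119° = 0.87, north 1 cos 119° = -0.48
Leg 2 (064°, 8 km): east 8 sin 64° = 7.19, north 8 cos 64° = 3.51
Current position: (8.06, 3.02). Target: (3, -1). Remaining: Δeast = -5.06, Δnorth = -4.02.
Bearing = atan2(-5.06, -4.02) mod 360° = 231.55°; distance = √((-5.06)² + (-4.02)²) = 6.468 km.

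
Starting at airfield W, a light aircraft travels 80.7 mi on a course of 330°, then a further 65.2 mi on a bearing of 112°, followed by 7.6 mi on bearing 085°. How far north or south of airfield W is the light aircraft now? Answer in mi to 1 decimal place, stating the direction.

Leg 1 (330°, 80.7 mi): east 80.7 sin 330° = -40.35, north 80.7 cos 330° = 69.89
Leg 2 (112°, 65.2 mi): east 65.2 sin 112° = 60.45, north 65.2 cos 112° = -24.42
Leg 3 (085°, 7.6 mi): east 7.6 sin 85° = 7.57, north 7.6 cos 85° = 0.66
Net north component: 46.13 mi.

46.1 mi north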